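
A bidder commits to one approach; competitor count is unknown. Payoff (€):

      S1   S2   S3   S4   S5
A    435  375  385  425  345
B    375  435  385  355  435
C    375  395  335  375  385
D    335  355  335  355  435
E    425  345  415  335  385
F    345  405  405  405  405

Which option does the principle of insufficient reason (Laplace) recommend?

B

Row averages: A=393, B=397, C=373, D=363, E=381, F=393
Highest average = 397 → B.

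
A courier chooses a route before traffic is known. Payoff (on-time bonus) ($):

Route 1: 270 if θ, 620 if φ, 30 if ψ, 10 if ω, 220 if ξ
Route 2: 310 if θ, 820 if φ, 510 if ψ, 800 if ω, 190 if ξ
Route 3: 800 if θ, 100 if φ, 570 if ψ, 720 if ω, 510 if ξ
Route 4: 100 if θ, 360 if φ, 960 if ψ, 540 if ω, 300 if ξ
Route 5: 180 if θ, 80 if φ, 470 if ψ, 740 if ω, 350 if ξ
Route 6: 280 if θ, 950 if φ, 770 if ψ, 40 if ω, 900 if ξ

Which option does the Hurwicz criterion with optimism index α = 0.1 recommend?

Route 1: 0.1·620 + 0.9·10 = 71
Route 2: 0.1·820 + 0.9·190 = 253
Route 3: 0.1·800 + 0.9·100 = 170
Route 4: 0.1·960 + 0.9·100 = 186
Route 5: 0.1·740 + 0.9·80 = 146
Route 6: 0.1·950 + 0.9·40 = 131
Highest Hurwicz score = 253 → Route 2.

Route 2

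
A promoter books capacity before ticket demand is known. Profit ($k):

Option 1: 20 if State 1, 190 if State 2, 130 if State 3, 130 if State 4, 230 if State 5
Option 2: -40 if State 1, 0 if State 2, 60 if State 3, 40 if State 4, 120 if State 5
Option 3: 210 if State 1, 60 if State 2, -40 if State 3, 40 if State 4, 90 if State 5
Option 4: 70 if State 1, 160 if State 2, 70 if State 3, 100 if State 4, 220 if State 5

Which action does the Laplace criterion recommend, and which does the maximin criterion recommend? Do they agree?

Row averages: Option 1=140, Option 2=36, Option 3=72, Option 4=124
Highest average = 140 → Option 1.
Row minima: Option 1=20, Option 2=-40, Option 3=-40, Option 4=70
Best worst-case = 70 → Option 4.

laplace → Option 1; maximin → Option 4 (disagree)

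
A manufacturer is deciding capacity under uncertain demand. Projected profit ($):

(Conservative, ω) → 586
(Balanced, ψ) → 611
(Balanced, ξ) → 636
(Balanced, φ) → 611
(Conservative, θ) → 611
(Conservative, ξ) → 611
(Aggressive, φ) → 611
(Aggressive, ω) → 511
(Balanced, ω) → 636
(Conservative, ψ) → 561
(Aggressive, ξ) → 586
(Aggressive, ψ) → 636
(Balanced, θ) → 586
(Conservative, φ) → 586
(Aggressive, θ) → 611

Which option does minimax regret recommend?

Column bests: θ=611, φ=611, ψ=636, ω=636, ξ=636.
Conservative regrets: 0, 25, 75, 50, 25 → max 75
Balanced regrets: 25, 0, 25, 0, 0 → max 25
Aggressive regrets: 0, 0, 0, 125, 50 → max 125
Smallest max regret = 25 → Balanced.

Balanced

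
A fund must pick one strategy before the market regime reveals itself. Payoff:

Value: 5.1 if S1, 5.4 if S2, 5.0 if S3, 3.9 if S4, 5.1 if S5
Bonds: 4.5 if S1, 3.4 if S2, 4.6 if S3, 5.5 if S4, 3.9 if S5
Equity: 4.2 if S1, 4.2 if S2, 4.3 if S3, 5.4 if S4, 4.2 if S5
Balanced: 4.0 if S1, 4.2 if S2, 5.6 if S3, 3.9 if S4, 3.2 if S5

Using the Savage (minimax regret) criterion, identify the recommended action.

Column bests: S1=5.1, S2=5.4, S3=5.6, S4=5.5, S5=5.1.
Value regrets: 0.0, 0.0, 0.6, 1.6, 0.0 → max 1.6
Bonds regrets: 0.6, 2.0, 1.0, 0.0, 1.2 → max 2.0
Equity regrets: 0.9, 1.2, 1.3, 0.1, 0.9 → max 1.3
Balanced regrets: 1.1, 1.2, 0.0, 1.6, 1.9 → max 1.9
Smallest max regret = 1.3 → Equity.

Equity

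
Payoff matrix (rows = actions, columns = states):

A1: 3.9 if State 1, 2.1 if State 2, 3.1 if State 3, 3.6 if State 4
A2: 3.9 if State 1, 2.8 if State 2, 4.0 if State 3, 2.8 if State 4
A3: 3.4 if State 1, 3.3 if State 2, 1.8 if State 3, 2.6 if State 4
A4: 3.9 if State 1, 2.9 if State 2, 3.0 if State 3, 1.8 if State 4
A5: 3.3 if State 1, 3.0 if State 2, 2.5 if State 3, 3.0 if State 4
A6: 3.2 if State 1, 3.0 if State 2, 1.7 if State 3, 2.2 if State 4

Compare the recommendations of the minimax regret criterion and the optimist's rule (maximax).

minimax regret → A2; maximax → A2 (agree)

Column bests: State 1=3.9, State 2=3.3, State 3=4.0, State 4=3.6.
A1 regrets: 0.0, 1.2, 0.9, 0.0 → max 1.2
A2 regrets: 0.0, 0.5, 0.0, 0.8 → max 0.8
A3 regrets: 0.5, 0.0, 2.2, 1.0 → max 2.2
A4 regrets: 0.0, 0.4, 1.0, 1.8 → max 1.8
A5 regrets: 0.6, 0.3, 1.5, 0.6 → max 1.5
A6 regrets: 0.7, 0.3, 2.3, 1.4 → max 2.3
Smallest max regret = 0.8 → A2.
Row maxima: A1=3.9, A2=4.0, A3=3.4, A4=3.9, A5=3.3, A6=3.2
Best best-case = 4.0 → A2.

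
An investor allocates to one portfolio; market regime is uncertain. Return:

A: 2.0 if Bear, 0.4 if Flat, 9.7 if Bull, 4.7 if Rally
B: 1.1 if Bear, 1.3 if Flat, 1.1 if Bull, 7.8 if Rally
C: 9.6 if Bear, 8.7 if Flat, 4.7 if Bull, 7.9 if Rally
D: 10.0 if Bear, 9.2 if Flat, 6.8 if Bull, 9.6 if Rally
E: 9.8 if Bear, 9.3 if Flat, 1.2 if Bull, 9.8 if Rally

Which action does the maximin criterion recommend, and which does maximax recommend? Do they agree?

maximin → D; maximax → D (agree)

Row minima: A=0.4, B=1.1, C=4.7, D=6.8, E=1.2
Best worst-case = 6.8 → D.
Row maxima: A=9.7, B=7.8, C=9.6, D=10.0, E=9.8
Best best-case = 10.0 → D.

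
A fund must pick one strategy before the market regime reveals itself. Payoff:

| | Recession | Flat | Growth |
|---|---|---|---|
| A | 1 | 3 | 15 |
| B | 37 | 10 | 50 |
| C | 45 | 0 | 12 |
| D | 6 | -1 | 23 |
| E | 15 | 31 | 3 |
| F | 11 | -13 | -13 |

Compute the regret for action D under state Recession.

Best payoff under Recession is 45.
Regret = 45 − 6 = 39.

39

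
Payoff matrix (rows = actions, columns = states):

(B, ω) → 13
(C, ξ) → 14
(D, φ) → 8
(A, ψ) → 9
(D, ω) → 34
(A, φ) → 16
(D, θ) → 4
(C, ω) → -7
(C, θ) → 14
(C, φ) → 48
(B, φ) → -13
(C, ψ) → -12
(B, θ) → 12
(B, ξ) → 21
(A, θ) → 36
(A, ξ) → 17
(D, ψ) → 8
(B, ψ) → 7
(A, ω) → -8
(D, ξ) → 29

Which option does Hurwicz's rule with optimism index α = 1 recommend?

C

A: 1·36 + 0·(-8) = 36
B: 1·21 + 0·(-13) = 21
C: 1·48 + 0·(-12) = 48
D: 1·34 + 0·4 = 34
Highest Hurwicz score = 48 → C.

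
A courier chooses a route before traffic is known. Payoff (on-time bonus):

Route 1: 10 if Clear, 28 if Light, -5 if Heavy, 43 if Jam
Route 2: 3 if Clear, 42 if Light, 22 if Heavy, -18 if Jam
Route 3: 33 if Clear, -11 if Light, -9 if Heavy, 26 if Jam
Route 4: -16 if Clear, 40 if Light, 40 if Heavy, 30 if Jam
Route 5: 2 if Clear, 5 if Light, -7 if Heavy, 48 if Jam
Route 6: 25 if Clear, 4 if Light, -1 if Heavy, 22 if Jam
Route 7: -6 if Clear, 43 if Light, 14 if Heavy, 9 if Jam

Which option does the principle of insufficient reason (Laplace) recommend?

Row averages: Route 1=19, Route 2=12.25, Route 3=9.75, Route 4=23.5, Route 5=12, Route 6=12.5, Route 7=15
Highest average = 23.5 → Route 4.

Route 4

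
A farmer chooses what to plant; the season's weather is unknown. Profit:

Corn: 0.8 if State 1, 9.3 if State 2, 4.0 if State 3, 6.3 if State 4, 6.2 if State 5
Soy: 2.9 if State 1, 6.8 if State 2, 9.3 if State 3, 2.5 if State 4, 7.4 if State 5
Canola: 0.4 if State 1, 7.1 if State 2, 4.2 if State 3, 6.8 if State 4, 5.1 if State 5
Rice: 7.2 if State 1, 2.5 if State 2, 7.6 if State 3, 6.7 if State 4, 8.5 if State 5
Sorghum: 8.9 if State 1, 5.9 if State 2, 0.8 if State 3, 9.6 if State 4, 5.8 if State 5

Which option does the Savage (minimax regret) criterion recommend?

Rice

Column bests: State 1=8.9, State 2=9.3, State 3=9.3, State 4=9.6, State 5=8.5.
Corn regrets: 8.1, 0.0, 5.3, 3.3, 2.3 → max 8.1
Soy regrets: 6.0, 2.5, 0.0, 7.1, 1.1 → max 7.1
Canola regrets: 8.5, 2.2, 5.1, 2.8, 3.4 → max 8.5
Rice regrets: 1.7, 6.8, 1.7, 2.9, 0.0 → max 6.8
Sorghum regrets: 0.0, 3.4, 8.5, 0.0, 2.7 → max 8.5
Smallest max regret = 6.8 → Rice.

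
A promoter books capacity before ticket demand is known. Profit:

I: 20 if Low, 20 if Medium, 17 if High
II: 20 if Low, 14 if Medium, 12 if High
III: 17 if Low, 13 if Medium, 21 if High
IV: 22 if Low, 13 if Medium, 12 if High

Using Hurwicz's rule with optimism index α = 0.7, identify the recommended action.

I

I: 0.7·20 + 0.3·17 = 19.1
II: 0.7·20 + 0.3·12 = 17.6
III: 0.7·21 + 0.3·13 = 18.6
IV: 0.7·22 + 0.3·12 = 19
Highest Hurwicz score = 19.1 → I.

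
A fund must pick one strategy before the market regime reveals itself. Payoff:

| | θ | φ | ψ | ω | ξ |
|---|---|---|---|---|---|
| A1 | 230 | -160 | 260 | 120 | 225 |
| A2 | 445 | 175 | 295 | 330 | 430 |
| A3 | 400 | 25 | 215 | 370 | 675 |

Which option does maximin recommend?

Row minima: A1=-160, A2=175, A3=25
Best worst-case = 175 → A2.

A2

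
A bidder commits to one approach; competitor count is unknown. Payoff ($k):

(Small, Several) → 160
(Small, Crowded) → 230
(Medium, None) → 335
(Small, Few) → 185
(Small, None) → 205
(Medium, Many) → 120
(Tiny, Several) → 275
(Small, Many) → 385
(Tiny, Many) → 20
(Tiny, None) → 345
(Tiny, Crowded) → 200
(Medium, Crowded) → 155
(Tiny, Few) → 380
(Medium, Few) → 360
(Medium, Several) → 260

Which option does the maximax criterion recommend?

Row maxima: Tiny=380, Small=385, Medium=360
Best best-case = 385 → Small.

Small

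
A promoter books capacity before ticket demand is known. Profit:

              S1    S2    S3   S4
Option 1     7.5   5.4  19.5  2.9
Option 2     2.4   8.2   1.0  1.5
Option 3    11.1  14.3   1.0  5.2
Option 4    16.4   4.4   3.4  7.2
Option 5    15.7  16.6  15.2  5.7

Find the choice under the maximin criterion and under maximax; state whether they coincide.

maximin → Option 5; maximax → Option 1 (disagree)

Row minima: Option 1=2.9, Option 2=1.0, Option 3=1.0, Option 4=3.4, Option 5=5.7
Best worst-case = 5.7 → Option 5.
Row maxima: Option 1=19.5, Option 2=8.2, Option 3=14.3, Option 4=16.4, Option 5=16.6
Best best-case = 19.5 → Option 1.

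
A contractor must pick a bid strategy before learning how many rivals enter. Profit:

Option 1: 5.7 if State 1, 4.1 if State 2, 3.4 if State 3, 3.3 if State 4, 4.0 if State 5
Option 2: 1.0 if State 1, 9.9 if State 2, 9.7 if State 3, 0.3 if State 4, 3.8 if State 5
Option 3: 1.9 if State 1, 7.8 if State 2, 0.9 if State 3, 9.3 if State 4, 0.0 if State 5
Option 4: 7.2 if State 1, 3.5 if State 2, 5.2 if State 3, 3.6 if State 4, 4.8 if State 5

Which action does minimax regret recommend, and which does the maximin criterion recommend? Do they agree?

minimax regret → Option 1; maximin → Option 4 (disagree)

Column bests: State 1=7.2, State 2=9.9, State 3=9.7, State 4=9.3, State 5=4.8.
Option 1 regrets: 1.5, 5.8, 6.3, 6.0, 0.8 → max 6.3
Option 2 regrets: 6.2, 0.0, 0.0, 9.0, 1.0 → max 9.0
Option 3 regrets: 5.3, 2.1, 8.8, 0.0, 4.8 → max 8.8
Option 4 regrets: 0.0, 6.4, 4.5, 5.7, 0.0 → max 6.4
Smallest max regret = 6.3 → Option 1.
Row minima: Option 1=3.3, Option 2=0.3, Option 3=0.0, Option 4=3.5
Best worst-case = 3.5 → Option 4.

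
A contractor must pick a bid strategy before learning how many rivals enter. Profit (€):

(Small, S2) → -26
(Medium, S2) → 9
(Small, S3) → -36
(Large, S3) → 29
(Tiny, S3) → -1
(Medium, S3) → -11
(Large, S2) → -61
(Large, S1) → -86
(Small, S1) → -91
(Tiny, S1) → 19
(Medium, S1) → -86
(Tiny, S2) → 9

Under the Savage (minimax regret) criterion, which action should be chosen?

Tiny

Column bests: S1=19, S2=9, S3=29.
Tiny regrets: 0, 0, 30 → max 30
Small regrets: 110, 35, 65 → max 110
Medium regrets: 105, 0, 40 → max 105
Large regrets: 105, 70, 0 → max 105
Smallest max regret = 30 → Tiny.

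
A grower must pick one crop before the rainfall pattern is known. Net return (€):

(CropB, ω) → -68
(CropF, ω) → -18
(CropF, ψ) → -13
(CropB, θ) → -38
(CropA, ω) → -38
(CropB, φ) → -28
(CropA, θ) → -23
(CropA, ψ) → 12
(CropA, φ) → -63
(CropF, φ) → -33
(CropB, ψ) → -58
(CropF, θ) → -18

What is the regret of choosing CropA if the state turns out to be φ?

Best payoff under φ is -28.
Regret = -28 − (-63) = 35.

35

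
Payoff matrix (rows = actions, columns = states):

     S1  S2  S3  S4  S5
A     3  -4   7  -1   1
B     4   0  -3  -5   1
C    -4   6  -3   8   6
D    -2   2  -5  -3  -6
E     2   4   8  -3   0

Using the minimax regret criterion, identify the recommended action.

A

Column bests: S1=4, S2=6, S3=8, S4=8, S5=6.
A regrets: 1, 10, 1, 9, 5 → max 10
B regrets: 0, 6, 11, 13, 5 → max 13
C regrets: 8, 0, 11, 0, 0 → max 11
D regrets: 6, 4, 13, 11, 12 → max 13
E regrets: 2, 2, 0, 11, 6 → max 11
Smallest max regret = 10 → A.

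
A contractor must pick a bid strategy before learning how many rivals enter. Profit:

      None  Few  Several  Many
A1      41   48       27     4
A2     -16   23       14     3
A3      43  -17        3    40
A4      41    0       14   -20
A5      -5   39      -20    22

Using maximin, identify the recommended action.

Row minima: A1=4, A2=-16, A3=-17, A4=-20, A5=-20
Best worst-case = 4 → A1.

A1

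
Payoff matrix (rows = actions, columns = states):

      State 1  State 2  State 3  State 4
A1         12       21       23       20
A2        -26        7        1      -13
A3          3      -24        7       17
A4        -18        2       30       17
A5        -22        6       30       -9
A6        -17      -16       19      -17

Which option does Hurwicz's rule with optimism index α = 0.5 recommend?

A1

A1: 0.5·23 + 0.5·12 = 17.5
A2: 0.5·7 + 0.5·(-26) = -9.5
A3: 0.5·17 + 0.5·(-24) = -3.5
A4: 0.5·30 + 0.5·(-18) = 6
A5: 0.5·30 + 0.5·(-22) = 4
A6: 0.5·19 + 0.5·(-17) = 1
Highest Hurwicz score = 17.5 → A1.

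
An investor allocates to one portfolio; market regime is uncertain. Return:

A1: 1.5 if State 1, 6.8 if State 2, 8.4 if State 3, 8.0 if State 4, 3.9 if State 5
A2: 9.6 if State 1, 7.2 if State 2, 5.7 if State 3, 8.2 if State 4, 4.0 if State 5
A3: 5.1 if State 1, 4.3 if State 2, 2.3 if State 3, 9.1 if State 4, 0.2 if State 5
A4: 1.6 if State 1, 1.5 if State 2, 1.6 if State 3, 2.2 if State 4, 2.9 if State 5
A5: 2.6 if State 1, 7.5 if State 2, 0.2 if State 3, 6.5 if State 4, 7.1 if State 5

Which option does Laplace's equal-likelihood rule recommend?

Row averages: A1=5.72, A2=6.94, A3=4.2, A4=1.96, A5=4.78
Highest average = 6.94 → A2.

A2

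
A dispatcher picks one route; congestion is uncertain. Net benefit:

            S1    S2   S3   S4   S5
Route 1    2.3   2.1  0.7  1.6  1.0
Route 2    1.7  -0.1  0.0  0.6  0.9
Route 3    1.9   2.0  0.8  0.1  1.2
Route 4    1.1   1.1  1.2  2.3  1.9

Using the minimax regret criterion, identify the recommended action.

Column bests: S1=2.3, S2=2.1, S3=1.2, S4=2.3, S5=1.9.
Route 1 regrets: 0.0, 0.0, 0.5, 0.7, 0.9 → max 0.9
Route 2 regrets: 0.6, 2.2, 1.2, 1.7, 1.0 → max 2.2
Route 3 regrets: 0.4, 0.1, 0.4, 2.2, 0.7 → max 2.2
Route 4 regrets: 1.2, 1.0, 0.0, 0.0, 0.0 → max 1.2
Smallest max regret = 0.9 → Route 1.

Route 1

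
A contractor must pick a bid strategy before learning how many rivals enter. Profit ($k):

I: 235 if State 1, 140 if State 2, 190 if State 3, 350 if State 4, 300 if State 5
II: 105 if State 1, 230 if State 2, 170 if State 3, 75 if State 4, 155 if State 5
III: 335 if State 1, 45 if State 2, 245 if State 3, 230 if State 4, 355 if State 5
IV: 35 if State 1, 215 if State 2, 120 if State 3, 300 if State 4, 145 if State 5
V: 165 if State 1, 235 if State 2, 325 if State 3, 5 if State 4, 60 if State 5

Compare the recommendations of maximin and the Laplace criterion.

maximin → I; laplace → I (agree)

Row minima: I=140, II=75, III=45, IV=35, V=5
Best worst-case = 140 → I.
Row averages: I=243, II=147, III=242, IV=163, V=158
Highest average = 243 → I.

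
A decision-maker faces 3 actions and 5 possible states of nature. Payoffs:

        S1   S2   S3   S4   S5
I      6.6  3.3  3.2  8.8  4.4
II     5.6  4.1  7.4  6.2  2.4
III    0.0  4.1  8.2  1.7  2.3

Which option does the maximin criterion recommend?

I

Row minima: I=3.2, II=2.4, III=0.0
Best worst-case = 3.2 → I.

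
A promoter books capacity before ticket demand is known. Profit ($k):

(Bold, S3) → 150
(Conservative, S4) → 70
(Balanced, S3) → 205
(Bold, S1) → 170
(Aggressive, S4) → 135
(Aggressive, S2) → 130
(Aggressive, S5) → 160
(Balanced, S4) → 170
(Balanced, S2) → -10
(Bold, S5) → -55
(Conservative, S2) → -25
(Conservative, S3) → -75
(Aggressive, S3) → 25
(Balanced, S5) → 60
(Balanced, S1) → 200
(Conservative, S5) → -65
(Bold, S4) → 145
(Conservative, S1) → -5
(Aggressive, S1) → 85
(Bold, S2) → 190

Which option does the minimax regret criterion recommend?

Aggressive

Column bests: S1=200, S2=190, S3=205, S4=170, S5=160.
Conservative regrets: 205, 215, 280, 100, 225 → max 280
Balanced regrets: 0, 200, 0, 0, 100 → max 200
Aggressive regrets: 115, 60, 180, 35, 0 → max 180
Bold regrets: 30, 0, 55, 25, 215 → max 215
Smallest max regret = 180 → Aggressive.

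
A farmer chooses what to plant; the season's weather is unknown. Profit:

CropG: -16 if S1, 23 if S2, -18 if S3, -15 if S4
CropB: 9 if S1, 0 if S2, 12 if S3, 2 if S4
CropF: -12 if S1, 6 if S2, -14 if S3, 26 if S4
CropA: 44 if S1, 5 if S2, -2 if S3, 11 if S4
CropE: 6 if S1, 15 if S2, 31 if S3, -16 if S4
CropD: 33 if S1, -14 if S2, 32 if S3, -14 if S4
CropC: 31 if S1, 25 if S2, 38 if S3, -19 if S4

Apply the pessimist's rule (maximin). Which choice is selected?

CropB

Row minima: CropG=-18, CropB=0, CropF=-14, CropA=-2, CropE=-16, CropD=-14, CropC=-19
Best worst-case = 0 → CropB.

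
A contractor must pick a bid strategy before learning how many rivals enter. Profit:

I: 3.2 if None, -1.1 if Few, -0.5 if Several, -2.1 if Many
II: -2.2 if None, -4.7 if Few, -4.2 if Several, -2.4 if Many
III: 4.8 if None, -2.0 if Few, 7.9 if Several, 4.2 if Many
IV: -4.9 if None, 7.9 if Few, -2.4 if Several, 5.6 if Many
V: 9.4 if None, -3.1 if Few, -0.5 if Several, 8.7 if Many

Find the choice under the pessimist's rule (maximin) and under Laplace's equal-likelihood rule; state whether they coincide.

maximin → III; laplace → III (agree)

Row minima: I=-2.1, II=-4.7, III=-2.0, IV=-4.9, V=-3.1
Best worst-case = -2.0 → III.
Row averages: I=-0.125, II=-3.375, III=3.725, IV=1.55, V=3.625
Highest average = 3.725 → III.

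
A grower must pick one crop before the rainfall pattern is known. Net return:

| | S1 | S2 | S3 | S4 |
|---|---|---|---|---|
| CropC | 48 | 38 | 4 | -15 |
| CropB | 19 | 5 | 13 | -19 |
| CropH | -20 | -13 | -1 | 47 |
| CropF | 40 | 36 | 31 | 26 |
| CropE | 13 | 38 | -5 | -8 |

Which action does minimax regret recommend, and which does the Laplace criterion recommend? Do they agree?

Column bests: S1=48, S2=38, S3=31, S4=47.
CropC regrets: 0, 0, 27, 62 → max 62
CropB regrets: 29, 33, 18, 66 → max 66
CropH regrets: 68, 51, 32, 0 → max 68
CropF regrets: 8, 2, 0, 21 → max 21
CropE regrets: 35, 0, 36, 55 → max 55
Smallest max regret = 21 → CropF.
Row averages: CropC=18.75, CropB=4.5, CropH=3.25, CropF=33.25, CropE=9.5
Highest average = 33.25 → CropF.

minimax regret → CropF; laplace → CropF (agree)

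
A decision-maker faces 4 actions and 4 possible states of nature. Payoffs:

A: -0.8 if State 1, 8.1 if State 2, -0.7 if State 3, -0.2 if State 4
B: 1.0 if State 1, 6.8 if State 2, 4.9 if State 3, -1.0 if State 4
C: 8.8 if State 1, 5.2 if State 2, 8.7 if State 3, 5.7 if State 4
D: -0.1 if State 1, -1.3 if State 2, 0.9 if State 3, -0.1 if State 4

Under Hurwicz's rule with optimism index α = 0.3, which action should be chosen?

A: 0.3·8.1 + 0.7·(-0.8) = 1.87
B: 0.3·6.8 + 0.7·(-1.0) = 1.34
C: 0.3·8.8 + 0.7·5.2 = 6.28
D: 0.3·0.9 + 0.7·(-1.3) = -0.64
Highest Hurwicz score = 6.28 → C.

C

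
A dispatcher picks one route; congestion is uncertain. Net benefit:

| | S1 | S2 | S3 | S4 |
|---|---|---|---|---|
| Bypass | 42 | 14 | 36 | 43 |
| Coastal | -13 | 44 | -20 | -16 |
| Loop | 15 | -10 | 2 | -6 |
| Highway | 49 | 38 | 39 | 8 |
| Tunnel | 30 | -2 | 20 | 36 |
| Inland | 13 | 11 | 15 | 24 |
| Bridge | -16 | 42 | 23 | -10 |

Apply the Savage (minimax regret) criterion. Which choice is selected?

Bypass

Column bests: S1=49, S2=44, S3=39, S4=43.
Bypass regrets: 7, 30, 3, 0 → max 30
Coastal regrets: 62, 0, 59, 59 → max 62
Loop regrets: 34, 54, 37, 49 → max 54
Highway regrets: 0, 6, 0, 35 → max 35
Tunnel regrets: 19, 46, 19, 7 → max 46
Inland regrets: 36, 33, 24, 19 → max 36
Bridge regrets: 65, 2, 16, 53 → max 65
Smallest max regret = 30 → Bypass.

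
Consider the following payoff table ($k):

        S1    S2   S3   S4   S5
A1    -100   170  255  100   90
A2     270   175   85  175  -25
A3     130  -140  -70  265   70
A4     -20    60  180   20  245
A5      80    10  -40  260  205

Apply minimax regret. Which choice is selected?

Column bests: S1=270, S2=175, S3=255, S4=265, S5=245.
A1 regrets: 370, 5, 0, 165, 155 → max 370
A2 regrets: 0, 0, 170, 90, 270 → max 270
A3 regrets: 140, 315, 325, 0, 175 → max 325
A4 regrets: 290, 115, 75, 245, 0 → max 290
A5 regrets: 190, 165, 295, 5, 40 → max 295
Smallest max regret = 270 → A2.

A2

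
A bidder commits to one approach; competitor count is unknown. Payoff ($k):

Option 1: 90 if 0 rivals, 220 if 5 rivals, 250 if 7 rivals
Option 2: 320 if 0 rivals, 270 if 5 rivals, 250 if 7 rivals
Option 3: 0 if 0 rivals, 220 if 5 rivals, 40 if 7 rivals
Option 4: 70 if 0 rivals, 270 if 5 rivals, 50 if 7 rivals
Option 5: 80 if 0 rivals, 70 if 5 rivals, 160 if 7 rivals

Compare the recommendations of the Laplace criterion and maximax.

laplace → Option 2; maximax → Option 2 (agree)

Row averages: Option 1=560/3, Option 2=280, Option 3=260/3, Option 4=130, Option 5=310/3
Highest average = 280 → Option 2.
Row maxima: Option 1=250, Option 2=320, Option 3=220, Option 4=270, Option 5=160
Best best-case = 320 → Option 2.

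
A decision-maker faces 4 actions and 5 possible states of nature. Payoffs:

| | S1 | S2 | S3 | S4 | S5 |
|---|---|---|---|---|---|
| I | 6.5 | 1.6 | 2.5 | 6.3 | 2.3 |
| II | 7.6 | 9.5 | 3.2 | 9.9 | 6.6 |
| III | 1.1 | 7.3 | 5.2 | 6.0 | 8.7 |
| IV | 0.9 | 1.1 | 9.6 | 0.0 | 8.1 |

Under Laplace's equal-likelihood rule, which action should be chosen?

Row averages: I=3.84, II=7.36, III=5.66, IV=3.94
Highest average = 7.36 → II.

II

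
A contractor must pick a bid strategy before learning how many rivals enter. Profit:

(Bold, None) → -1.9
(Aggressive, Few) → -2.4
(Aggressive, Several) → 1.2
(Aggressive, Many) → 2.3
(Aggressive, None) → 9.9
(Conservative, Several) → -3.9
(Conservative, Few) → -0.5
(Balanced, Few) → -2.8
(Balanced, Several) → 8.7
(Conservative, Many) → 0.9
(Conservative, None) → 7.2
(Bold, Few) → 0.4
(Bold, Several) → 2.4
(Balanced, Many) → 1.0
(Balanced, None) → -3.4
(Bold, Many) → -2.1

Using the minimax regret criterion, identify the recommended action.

Column bests: None=9.9, Few=0.4, Several=8.7, Many=2.3.
Conservative regrets: 2.7, 0.9, 12.6, 1.4 → max 12.6
Balanced regrets: 13.3, 3.2, 0.0, 1.3 → max 13.3
Aggressive regrets: 0.0, 2.8, 7.5, 0.0 → max 7.5
Bold regrets: 11.8, 0.0, 6.3, 4.4 → max 11.8
Smallest max regret = 7.5 → Aggressive.

Aggressive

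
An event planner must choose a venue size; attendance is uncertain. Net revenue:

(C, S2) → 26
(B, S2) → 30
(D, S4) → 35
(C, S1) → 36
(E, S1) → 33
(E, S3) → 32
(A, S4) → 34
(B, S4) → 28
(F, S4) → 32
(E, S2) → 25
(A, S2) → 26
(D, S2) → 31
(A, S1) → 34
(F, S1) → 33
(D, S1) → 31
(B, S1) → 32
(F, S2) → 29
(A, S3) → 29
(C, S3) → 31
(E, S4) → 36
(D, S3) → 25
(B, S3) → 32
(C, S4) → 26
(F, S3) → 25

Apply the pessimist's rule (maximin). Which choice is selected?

B

Row minima: A=26, B=28, C=26, D=25, E=25, F=25
Best worst-case = 28 → B.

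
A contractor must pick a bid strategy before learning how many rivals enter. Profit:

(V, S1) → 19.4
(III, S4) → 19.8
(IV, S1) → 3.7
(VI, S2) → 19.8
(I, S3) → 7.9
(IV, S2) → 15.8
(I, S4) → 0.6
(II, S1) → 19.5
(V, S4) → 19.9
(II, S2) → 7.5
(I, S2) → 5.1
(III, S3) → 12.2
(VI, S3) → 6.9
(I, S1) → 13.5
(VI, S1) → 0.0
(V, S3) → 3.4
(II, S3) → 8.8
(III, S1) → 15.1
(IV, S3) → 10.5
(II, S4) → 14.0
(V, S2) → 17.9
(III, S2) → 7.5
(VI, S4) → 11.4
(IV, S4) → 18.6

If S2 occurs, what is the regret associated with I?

14.7

Best payoff under S2 is 19.8.
Regret = 19.8 − 5.1 = 14.7.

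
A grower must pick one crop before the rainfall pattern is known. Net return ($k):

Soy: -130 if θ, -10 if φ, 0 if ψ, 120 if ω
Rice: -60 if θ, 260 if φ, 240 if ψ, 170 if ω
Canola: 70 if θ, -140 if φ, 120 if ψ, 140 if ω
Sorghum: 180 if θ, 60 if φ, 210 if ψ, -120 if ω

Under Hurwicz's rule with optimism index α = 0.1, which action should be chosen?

Soy: 0.1·120 + 0.9·(-130) = -105
Rice: 0.1·260 + 0.9·(-60) = -28
Canola: 0.1·140 + 0.9·(-140) = -112
Sorghum: 0.1·210 + 0.9·(-120) = -87
Highest Hurwicz score = -28 → Rice.

Rice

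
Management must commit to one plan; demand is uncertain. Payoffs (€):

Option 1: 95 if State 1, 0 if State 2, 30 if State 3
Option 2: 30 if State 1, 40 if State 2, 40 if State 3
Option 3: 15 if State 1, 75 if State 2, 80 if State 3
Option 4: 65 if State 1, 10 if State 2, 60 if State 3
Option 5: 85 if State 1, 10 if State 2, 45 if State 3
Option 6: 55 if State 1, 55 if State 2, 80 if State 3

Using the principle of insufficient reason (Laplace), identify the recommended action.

Option 6

Row averages: Option 1=125/3, Option 2=110/3, Option 3=170/3, Option 4=45, Option 5=140/3, Option 6=190/3
Highest average = 190/3 → Option 6.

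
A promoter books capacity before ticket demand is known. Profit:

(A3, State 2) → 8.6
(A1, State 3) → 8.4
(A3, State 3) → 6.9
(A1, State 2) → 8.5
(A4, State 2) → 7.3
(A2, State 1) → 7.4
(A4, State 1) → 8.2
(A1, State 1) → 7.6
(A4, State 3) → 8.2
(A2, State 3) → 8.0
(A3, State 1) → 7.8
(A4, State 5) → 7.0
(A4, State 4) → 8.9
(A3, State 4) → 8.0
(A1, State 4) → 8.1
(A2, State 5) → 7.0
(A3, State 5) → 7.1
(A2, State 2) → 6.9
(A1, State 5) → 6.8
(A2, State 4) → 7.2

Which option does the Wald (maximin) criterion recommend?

Row minima: A1=6.8, A2=6.9, A3=6.9, A4=7.0
Best worst-case = 7.0 → A4.

A4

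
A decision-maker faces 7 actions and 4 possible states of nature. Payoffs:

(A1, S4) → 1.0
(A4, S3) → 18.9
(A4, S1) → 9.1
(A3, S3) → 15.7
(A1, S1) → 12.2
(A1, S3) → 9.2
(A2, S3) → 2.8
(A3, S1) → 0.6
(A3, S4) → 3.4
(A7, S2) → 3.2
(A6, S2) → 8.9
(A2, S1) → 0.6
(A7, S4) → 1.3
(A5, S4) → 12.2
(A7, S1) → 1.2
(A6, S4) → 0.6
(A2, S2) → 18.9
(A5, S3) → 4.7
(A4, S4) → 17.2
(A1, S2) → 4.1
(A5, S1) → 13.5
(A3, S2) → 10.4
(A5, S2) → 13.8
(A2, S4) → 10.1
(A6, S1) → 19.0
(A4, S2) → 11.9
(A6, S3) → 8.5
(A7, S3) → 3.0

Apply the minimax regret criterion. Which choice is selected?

Column bests: S1=19.0, S2=18.9, S3=18.9, S4=17.2.
A1 regrets: 6.8, 14.8, 9.7, 16.2 → max 16.2
A2 regrets: 18.4, 0.0, 16.1, 7.1 → max 18.4
A3 regrets: 18.4, 8.5, 3.2, 13.8 → max 18.4
A4 regrets: 9.9, 7.0, 0.0, 0.0 → max 9.9
A5 regrets: 5.5, 5.1, 14.2, 5.0 → max 14.2
A6 regrets: 0.0, 10.0, 10.4, 16.6 → max 16.6
A7 regrets: 17.8, 15.7, 15.9, 15.9 → max 17.8
Smallest max regret = 9.9 → A4.

A4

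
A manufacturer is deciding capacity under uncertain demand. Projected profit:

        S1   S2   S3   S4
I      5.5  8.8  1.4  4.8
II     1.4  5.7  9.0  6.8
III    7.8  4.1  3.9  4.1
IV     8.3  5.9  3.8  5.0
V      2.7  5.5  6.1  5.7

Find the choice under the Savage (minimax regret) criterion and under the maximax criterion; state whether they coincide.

minimax regret → III; maximax → II (disagree)

Column bests: S1=8.3, S2=8.8, S3=9.0, S4=6.8.
I regrets: 2.8, 0.0, 7.6, 2.0 → max 7.6
II regrets: 6.9, 3.1, 0.0, 0.0 → max 6.9
III regrets: 0.5, 4.7, 5.1, 2.7 → max 5.1
IV regrets: 0.0, 2.9, 5.2, 1.8 → max 5.2
V regrets: 5.6, 3.3, 2.9, 1.1 → max 5.6
Smallest max regret = 5.1 → III.
Row maxima: I=8.8, II=9.0, III=7.8, IV=8.3, V=6.1
Best best-case = 9.0 → II.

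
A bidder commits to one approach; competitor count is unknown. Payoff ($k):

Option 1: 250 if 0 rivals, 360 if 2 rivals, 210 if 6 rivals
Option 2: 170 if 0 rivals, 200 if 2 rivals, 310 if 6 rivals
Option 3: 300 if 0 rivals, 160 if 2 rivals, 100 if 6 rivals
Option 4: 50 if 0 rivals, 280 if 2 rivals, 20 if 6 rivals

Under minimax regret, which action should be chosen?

Column bests: 0 rivals=300, 2 rivals=360, 6 rivals=310.
Option 1 regrets: 50, 0, 100 → max 100
Option 2 regrets: 130, 160, 0 → max 160
Option 3 regrets: 0, 200, 210 → max 210
Option 4 regrets: 250, 80, 290 → max 290
Smallest max regret = 100 → Option 1.

Option 1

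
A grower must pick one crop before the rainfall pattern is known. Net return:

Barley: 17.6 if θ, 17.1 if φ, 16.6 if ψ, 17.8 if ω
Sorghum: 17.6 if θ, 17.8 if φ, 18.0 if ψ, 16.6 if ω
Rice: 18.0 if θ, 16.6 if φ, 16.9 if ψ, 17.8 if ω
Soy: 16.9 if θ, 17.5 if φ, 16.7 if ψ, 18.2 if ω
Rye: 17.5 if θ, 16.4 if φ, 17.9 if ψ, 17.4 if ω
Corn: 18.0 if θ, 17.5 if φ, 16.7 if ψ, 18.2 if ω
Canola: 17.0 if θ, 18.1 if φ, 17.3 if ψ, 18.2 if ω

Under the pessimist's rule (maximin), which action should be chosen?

Canola

Row minima: Barley=16.6, Sorghum=16.6, Rice=16.6, Soy=16.7, Rye=16.4, Corn=16.7, Canola=17.0
Best worst-case = 17.0 → Canola.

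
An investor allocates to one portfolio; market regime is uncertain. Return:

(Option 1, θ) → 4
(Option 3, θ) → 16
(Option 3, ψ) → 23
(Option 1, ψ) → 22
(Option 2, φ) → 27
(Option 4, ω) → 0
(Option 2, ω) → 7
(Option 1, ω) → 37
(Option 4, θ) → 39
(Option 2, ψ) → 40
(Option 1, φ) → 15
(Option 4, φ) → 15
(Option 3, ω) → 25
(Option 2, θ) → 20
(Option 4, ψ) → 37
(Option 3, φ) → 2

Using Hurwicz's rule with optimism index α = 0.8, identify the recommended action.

Option 1: 0.8·37 + 0.2·4 = 30.4
Option 2: 0.8·40 + 0.2·7 = 33.4
Option 3: 0.8·25 + 0.2·2 = 20.4
Option 4: 0.8·39 + 0.2·0 = 31.2
Highest Hurwicz score = 33.4 → Option 2.

Option 2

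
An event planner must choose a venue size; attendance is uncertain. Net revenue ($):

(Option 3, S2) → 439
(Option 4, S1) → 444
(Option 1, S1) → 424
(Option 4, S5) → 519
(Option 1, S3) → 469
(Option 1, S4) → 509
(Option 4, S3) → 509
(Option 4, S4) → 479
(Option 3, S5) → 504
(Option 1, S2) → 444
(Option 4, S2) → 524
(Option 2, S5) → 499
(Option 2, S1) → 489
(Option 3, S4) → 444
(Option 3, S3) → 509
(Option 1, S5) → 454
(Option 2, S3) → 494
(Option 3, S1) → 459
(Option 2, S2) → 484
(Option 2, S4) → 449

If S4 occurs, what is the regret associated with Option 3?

65

Best payoff under S4 is 509.
Regret = 509 − 444 = 65.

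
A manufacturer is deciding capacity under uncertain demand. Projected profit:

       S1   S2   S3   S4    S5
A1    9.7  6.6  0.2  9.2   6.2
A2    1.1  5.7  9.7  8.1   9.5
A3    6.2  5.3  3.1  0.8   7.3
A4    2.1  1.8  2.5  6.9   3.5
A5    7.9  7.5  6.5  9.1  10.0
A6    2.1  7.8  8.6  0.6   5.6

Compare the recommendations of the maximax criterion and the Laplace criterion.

Row maxima: A1=9.7, A2=9.7, A3=7.3, A4=6.9, A5=10.0, A6=8.6
Best best-case = 10.0 → A5.
Row averages: A1=6.38, A2=6.82, A3=4.54, A4=3.36, A5=8.2, A6=4.94
Highest average = 8.2 → A5.

maximax → A5; laplace → A5 (agree)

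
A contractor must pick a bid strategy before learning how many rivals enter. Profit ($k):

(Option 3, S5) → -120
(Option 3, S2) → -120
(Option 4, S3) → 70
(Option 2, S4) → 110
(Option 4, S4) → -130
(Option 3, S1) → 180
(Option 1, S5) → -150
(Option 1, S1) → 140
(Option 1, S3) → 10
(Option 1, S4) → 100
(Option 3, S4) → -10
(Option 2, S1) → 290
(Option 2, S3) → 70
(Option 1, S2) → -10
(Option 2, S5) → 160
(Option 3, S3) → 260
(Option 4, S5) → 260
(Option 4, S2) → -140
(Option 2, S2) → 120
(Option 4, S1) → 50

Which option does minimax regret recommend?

Column bests: S1=290, S2=120, S3=260, S4=110, S5=260.
Option 1 regrets: 150, 130, 250, 10, 410 → max 410
Option 2 regrets: 0, 0, 190, 0, 100 → max 190
Option 3 regrets: 110, 240, 0, 120, 380 → max 380
Option 4 regrets: 240, 260, 190, 240, 0 → max 260
Smallest max regret = 190 → Option 2.

Option 2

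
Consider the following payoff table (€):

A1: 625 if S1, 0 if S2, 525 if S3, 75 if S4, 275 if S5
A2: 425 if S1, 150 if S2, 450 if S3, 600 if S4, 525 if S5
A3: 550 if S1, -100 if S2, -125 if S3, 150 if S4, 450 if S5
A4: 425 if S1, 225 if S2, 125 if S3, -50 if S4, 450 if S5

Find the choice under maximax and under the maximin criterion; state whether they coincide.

Row maxima: A1=625, A2=600, A3=550, A4=450
Best best-case = 625 → A1.
Row minima: A1=0, A2=150, A3=-125, A4=-50
Best worst-case = 150 → A2.

maximax → A1; maximin → A2 (disagree)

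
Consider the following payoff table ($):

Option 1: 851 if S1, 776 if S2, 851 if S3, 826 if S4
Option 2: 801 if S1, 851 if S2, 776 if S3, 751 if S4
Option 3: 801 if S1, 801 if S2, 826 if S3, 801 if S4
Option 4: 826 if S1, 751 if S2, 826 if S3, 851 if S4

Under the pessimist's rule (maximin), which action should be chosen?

Option 3

Row minima: Option 1=776, Option 2=751, Option 3=801, Option 4=751
Best worst-case = 801 → Option 3.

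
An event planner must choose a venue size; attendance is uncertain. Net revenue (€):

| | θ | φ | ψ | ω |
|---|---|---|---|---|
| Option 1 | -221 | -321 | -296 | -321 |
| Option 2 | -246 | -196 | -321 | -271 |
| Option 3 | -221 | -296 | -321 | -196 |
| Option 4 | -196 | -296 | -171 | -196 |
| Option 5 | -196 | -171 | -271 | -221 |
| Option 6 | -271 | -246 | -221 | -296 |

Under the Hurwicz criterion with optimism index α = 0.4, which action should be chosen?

Option 5

Option 1: 0.4·(-221) + 0.6·(-321) = -281
Option 2: 0.4·(-196) + 0.6·(-321) = -271
Option 3: 0.4·(-196) + 0.6·(-321) = -271
Option 4: 0.4·(-171) + 0.6·(-296) = -246
Option 5: 0.4·(-171) + 0.6·(-271) = -231
Option 6: 0.4·(-221) + 0.6·(-296) = -266
Highest Hurwicz score = -231 → Option 5.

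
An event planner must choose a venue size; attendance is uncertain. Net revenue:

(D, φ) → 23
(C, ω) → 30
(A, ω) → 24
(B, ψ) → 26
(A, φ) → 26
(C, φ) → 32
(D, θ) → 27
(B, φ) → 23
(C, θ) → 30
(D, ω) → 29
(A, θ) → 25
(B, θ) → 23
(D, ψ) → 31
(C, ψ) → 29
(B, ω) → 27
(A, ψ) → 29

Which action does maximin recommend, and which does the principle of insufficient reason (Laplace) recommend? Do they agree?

Row minima: A=24, B=23, C=29, D=23
Best worst-case = 29 → C.
Row averages: A=26, B=24.75, C=30.25, D=27.5
Highest average = 30.25 → C.

maximin → C; laplace → C (agree)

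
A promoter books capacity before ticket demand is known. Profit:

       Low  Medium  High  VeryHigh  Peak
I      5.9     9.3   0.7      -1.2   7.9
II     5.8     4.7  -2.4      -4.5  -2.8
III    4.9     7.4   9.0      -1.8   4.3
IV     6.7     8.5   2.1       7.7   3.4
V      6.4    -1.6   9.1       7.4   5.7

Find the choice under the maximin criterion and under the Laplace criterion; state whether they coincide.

Row minima: I=-1.2, II=-4.5, III=-1.8, IV=2.1, V=-1.6
Best worst-case = 2.1 → IV.
Row averages: I=4.52, II=0.16, III=4.76, IV=5.68, V=5.4
Highest average = 5.68 → IV.

maximin → IV; laplace → IV (agree)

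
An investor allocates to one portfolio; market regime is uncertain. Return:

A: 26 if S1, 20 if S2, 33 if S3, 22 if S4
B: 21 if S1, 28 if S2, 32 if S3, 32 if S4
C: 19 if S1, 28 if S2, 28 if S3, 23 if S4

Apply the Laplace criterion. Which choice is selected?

Row averages: A=25.25, B=28.25, C=24.5
Highest average = 28.25 → B.

B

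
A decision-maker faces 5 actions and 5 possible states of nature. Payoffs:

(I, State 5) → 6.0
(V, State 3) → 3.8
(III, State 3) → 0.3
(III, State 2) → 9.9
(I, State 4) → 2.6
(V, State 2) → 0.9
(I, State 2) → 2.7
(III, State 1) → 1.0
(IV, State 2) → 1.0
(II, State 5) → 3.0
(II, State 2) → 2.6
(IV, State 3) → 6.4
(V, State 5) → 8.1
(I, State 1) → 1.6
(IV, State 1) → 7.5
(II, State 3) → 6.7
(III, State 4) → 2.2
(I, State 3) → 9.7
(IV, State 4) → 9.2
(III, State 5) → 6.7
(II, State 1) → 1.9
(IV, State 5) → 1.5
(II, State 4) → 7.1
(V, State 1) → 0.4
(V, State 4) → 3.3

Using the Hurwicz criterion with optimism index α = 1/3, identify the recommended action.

I: 1/3·9.7 + 2/3·1.6 = 4.3
II: 1/3·7.1 + 2/3·1.9 = 109/30
III: 1/3·9.9 + 2/3·0.3 = 3.5
IV: 1/3·9.2 + 2/3·1.0 = 56/15
V: 1/3·8.1 + 2/3·0.4 = 89/30
Highest Hurwicz score = 4.3 → I.

I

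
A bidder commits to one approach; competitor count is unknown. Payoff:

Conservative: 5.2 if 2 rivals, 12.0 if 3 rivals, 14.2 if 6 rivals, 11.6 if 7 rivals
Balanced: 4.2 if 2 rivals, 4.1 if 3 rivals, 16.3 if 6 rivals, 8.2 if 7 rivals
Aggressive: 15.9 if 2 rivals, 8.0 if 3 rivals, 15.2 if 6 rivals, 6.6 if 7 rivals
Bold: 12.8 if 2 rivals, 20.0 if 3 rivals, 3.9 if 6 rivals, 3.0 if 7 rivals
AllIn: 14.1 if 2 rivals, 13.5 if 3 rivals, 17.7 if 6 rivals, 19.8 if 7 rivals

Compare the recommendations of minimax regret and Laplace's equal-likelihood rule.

Column bests: 2 rivals=15.9, 3 rivals=20.0, 6 rivals=17.7, 7 rivals=19.8.
Conservative regrets: 10.7, 8.0, 3.5, 8.2 → max 10.7
Balanced regrets: 11.7, 15.9, 1.4, 11.6 → max 15.9
Aggressive regrets: 0.0, 12.0, 2.5, 13.2 → max 13.2
Bold regrets: 3.1, 0.0, 13.8, 16.8 → max 16.8
AllIn regrets: 1.8, 6.5, 0.0, 0.0 → max 6.5
Smallest max regret = 6.5 → AllIn.
Row averages: Conservative=10.75, Balanced=8.2, Aggressive=11.425, Bold=9.925, AllIn=16.275
Highest average = 16.275 → AllIn.

minimax regret → AllIn; laplace → AllIn (agree)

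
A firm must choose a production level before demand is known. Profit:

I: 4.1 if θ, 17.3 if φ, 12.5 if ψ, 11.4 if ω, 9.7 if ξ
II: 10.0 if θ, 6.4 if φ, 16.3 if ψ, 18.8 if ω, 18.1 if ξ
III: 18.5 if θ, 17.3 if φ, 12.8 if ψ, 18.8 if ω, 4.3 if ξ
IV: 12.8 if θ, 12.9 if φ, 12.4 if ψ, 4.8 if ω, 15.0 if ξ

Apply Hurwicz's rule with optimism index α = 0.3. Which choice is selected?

II

I: 0.3·17.3 + 0.7·4.1 = 8.06
II: 0.3·18.8 + 0.7·6.4 = 10.12
III: 0.3·18.8 + 0.7·4.3 = 8.65
IV: 0.3·15.0 + 0.7·4.8 = 7.86
Highest Hurwicz score = 10.12 → II.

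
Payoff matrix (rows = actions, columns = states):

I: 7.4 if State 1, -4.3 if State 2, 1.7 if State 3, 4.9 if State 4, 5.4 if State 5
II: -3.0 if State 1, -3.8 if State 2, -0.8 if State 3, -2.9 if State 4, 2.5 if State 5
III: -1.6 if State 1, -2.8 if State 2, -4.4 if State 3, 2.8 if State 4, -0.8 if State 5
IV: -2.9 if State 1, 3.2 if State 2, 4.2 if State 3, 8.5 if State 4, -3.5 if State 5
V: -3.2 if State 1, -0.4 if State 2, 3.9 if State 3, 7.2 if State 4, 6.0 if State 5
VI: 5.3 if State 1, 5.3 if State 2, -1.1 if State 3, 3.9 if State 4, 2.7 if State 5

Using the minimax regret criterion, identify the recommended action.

VI

Column bests: State 1=7.4, State 2=5.3, State 3=4.2, State 4=8.5, State 5=6.0.
I regrets: 0.0, 9.6, 2.5, 3.6, 0.6 → max 9.6
II regrets: 10.4, 9.1, 5.0, 11.4, 3.5 → max 11.4
III regrets: 9.0, 8.1, 8.6, 5.7, 6.8 → max 9.0
IV regrets: 10.3, 2.1, 0.0, 0.0, 9.5 → max 10.3
V regrets: 10.6, 5.7, 0.3, 1.3, 0.0 → max 10.6
VI regrets: 2.1, 0.0, 5.3, 4.6, 3.3 → max 5.3
Smallest max regret = 5.3 → VI.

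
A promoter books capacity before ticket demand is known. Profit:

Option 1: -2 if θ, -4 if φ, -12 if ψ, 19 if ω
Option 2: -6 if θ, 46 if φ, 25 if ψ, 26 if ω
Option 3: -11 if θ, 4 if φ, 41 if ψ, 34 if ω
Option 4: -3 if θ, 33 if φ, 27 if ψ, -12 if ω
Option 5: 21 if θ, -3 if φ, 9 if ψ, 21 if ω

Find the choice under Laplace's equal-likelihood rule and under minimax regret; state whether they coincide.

Row averages: Option 1=0.25, Option 2=22.75, Option 3=17, Option 4=11.25, Option 5=12
Highest average = 22.75 → Option 2.
Column bests: θ=21, φ=46, ψ=41, ω=34.
Option 1 regrets: 23, 50, 53, 15 → max 53
Option 2 regrets: 27, 0, 16, 8 → max 27
Option 3 regrets: 32, 42, 0, 0 → max 42
Option 4 regrets: 24, 13, 14, 46 → max 46
Option 5 regrets: 0, 49, 32, 13 → max 49
Smallest max regret = 27 → Option 2.

laplace → Option 2; minimax regret → Option 2 (agree)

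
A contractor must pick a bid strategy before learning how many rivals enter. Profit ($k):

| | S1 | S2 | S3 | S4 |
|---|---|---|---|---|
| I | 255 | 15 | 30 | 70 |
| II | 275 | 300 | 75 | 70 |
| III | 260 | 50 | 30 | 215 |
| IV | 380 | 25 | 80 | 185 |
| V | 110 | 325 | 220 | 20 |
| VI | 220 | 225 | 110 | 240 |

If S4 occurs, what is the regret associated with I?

170

Best payoff under S4 is 240.
Regret = 240 − 70 = 170.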